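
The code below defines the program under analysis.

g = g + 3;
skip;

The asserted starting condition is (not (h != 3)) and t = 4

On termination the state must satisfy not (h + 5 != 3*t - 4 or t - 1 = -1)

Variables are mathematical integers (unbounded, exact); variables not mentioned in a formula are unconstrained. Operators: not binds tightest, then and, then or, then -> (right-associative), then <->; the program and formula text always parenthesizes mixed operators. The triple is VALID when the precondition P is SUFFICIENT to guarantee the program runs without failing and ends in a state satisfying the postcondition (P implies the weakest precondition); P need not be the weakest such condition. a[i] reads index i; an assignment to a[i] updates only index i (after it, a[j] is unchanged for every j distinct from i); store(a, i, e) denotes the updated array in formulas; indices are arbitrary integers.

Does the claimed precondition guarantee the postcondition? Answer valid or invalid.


Working backward. After the program, the postcondition not (h + 5 != 3*t - 4 or t - 1 = -1) must hold; in canonical form it is not (h != 3*t - 9 or t = 0).
Before skip: not (h != 3*t - 9 or t = 0)
Before g := g + 3: not (h != 3*t - 9 or t = 0)
The weakest precondition is not (h != 3*t - 9 or t = 0).
Check whether (not (h != 3)) and t = 4 implies it.
Every state satisfying the precondition satisfies the weakest precondition: the implication holds.
Answer: valid


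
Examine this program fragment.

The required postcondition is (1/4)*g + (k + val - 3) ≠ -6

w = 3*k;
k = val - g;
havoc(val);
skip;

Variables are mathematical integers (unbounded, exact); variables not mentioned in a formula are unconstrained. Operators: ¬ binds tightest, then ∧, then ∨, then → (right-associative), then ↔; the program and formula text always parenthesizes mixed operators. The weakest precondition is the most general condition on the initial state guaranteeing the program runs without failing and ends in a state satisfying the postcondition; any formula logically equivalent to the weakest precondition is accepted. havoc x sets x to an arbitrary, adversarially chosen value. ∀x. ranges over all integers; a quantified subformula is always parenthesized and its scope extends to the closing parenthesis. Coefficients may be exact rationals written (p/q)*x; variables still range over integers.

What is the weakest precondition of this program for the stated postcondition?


Working backward. After the program, the postcondition (1/4)*g + (k + val - 3) ≠ -6 must hold; in canonical form it is (1/4)*g + k + val ≠ -3.
Before skip: (1/4)*g + k + val ≠ -3
Before havoc val: ∀val_1. (1/4)*g + k + val_1 ≠ -3
Before k := val - g: ∀val_1. val + val_1 ≠ (3/4)*g - 3
Before w := 3*k: ∀val_1. val + val_1 ≠ (3/4)*g - 3
Answer: WP = ∀val_1. val + val_1 ≠ (3/4)*g - 3


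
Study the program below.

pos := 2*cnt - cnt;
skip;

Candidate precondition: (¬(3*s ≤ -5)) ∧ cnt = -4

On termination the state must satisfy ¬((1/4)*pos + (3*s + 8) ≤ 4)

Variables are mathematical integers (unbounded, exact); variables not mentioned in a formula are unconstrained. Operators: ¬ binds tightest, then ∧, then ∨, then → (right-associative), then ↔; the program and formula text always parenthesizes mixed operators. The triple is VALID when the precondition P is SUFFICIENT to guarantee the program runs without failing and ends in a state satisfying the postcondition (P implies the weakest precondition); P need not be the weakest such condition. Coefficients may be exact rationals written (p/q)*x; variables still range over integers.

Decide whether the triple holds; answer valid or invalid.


Working backward. After the program, the postcondition ¬((1/4)*pos + (3*s + 8) ≤ 4) must hold; in canonical form it is ¬((1/4)*pos + 3*s ≤ -4).
Before skip: ¬((1/4)*pos + 3*s ≤ -4)
Before pos := 2*cnt - cnt: ¬((1/4)*cnt + 3*s ≤ -4)
The weakest precondition is ¬((1/4)*cnt + 3*s ≤ -4).
Check whether (¬(3*s ≤ -5)) ∧ cnt = -4 implies it.
Countermodel: at the initial state cnt = -4, s = -1, the precondition holds but the weakest precondition fails.
Answer: invalid


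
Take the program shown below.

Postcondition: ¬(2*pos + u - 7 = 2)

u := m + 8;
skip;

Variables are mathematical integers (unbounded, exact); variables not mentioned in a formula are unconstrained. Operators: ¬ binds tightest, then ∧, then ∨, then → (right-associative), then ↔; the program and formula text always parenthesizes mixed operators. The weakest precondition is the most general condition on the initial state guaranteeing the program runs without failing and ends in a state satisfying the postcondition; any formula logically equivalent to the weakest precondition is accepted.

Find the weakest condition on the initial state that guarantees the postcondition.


Working backward. After the program, the postcondition ¬(2*pos + u - 7 = 2) must hold; in canonical form it is ¬(2*pos + u = 9).
Before skip: ¬(2*pos + u = 9)
Before u := m + 8: ¬(m + 2*pos = 1)
Answer: WP = ¬(m + 2*pos = 1)


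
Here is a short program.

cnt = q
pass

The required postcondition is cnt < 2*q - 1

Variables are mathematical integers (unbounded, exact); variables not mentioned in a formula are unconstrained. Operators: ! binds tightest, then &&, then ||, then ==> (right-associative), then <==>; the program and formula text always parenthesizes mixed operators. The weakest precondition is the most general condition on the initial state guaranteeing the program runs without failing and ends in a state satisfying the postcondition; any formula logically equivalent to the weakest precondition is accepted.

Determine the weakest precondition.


Working backward. After the program, cnt < 2*q - 1 must hold.
Before skip: cnt < 2*q - 1
Before cnt := q: q > 1
Answer: WP = q > 1


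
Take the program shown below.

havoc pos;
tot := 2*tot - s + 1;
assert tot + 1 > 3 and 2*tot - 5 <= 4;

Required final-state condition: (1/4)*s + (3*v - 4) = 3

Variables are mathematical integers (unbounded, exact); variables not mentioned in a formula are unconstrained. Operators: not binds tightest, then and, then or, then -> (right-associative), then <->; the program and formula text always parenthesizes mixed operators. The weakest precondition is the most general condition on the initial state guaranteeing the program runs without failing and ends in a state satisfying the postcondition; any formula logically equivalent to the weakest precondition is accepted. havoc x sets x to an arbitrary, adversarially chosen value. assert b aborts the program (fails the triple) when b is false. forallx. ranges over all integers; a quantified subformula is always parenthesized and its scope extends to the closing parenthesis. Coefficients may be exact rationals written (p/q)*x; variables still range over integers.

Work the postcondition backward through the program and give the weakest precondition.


Working backward. After the program, the postcondition (1/4)*s + (3*v - 4) = 3 must hold; in canonical form it is (1/4)*s + 3*v = 7.
Before assert tot + 1 > 3 and 2*tot - 5 <= 4: tot > 2 and 2*tot <= 9 and (1/4)*s + 3*v = 7
Before tot := 2*tot - s + 1: 2*tot > s + 1 and 4*tot <= 2*s + 7 and (1/4)*s + 3*v = 7
Before havoc pos: 2*tot > s + 1 and 4*tot <= 2*s + 7 and (1/4)*s + 3*v = 7
Answer: WP = 2*tot > s + 1 and 4*tot <= 2*s + 7 and (1/4)*s + 3*v = 7


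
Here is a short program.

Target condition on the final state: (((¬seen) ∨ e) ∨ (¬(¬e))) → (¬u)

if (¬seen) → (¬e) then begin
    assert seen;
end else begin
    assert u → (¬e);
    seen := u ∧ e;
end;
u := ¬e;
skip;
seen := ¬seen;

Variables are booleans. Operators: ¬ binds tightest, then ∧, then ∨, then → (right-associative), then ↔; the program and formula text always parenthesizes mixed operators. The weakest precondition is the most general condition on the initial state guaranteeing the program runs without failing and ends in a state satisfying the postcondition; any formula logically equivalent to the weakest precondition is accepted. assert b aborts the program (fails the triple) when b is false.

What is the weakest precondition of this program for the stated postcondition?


Working backward. After the program, the postcondition (((¬seen) ∨ e) ∨ (¬(¬e))) → (¬u) must hold; in canonical form it is ((¬seen) ∨ e) → (¬u).
Before seen := ¬seen: (seen ∨ e) → (¬u)
Before skip: (seen ∨ e) → (¬u)
Before u := ¬e: (seen ∨ e) → e
Then branch requires seen ∧ ((seen ∨ e) → e); else branch requires (u → (¬e)) ∧ (((u ∧ e) ∨ e) → e).
Before the if: (((¬seen) → (¬e)) → (seen ∧ ((seen ∨ e) → e))) ∧ ((¬((¬seen) → (¬e))) → ((u → (¬e)) ∧ (((u ∧ e) ∨ e) → e)))
Answer: WP = (((¬seen) → (¬e)) → (seen ∧ ((seen ∨ e) → e))) ∧ ((¬((¬seen) → (¬e))) → ((u → (¬e)) ∧ (((u ∧ e) ∨ e) → e)))


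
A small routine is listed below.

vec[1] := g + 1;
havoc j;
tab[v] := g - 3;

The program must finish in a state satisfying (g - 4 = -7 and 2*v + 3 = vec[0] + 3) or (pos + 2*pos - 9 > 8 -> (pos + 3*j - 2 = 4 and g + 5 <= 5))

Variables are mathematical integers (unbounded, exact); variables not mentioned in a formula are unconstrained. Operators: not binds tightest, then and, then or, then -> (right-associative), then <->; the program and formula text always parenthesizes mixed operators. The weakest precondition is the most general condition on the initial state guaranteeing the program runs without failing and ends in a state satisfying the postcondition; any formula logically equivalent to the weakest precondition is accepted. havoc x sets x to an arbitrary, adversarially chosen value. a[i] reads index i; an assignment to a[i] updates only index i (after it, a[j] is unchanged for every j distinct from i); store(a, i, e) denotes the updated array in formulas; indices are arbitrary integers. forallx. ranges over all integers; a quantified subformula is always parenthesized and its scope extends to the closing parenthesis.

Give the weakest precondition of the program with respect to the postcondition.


Working backward. After the program, the postcondition (g - 4 = -7 and 2*v + 3 = vec[0] + 3) or (pos + 2*pos - 9 > 8 -> (pos + 3*j - 2 = 4 and g + 5 <= 5)) must hold; in canonical form it is (g = -3 and 2*v = vec[0]) or (3*pos > 17 -> (3*j + pos = 6 and g <= 0)).
Before tab[v] := g - 3: (g = -3 and 2*v = vec[0]) or (3*pos > 17 -> (3*j + pos = 6 and g <= 0))
Before havoc j: forall j_1. ((g = -3 and 2*v = vec[0]) or (3*pos > 17 -> (3*j_1 + pos = 6 and g <= 0)))
Before vec[1] := g + 1: forall j_1. ((g = -3 and 2*v = vec[0]) or (3*pos > 17 -> (3*j_1 + pos = 6 and g <= 0)))
Answer: WP = forall j_1. ((g = -3 and 2*v = vec[0]) or (3*pos > 17 -> (3*j_1 + pos = 6 and g <= 0)))


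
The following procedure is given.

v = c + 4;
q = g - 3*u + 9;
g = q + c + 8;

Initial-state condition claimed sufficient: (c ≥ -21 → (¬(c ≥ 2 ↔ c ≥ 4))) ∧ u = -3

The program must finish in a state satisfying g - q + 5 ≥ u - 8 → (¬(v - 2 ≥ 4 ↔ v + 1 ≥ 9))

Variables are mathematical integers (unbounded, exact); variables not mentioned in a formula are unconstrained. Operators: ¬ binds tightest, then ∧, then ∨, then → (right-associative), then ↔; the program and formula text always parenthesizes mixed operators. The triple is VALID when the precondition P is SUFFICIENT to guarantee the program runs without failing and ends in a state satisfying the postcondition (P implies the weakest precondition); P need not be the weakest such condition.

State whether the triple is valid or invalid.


Working backward. After the program, the postcondition g - q + 5 ≥ u - 8 → (¬(v - 2 ≥ 4 ↔ v + 1 ≥ 9)) must hold; in canonical form it is g ≥ q + u - 13 → (¬(v ≥ 6 ↔ v ≥ 8)).
Before g := q + c + 8: c ≥ u - 21 → (¬(v ≥ 6 ↔ v ≥ 8))
Before q := g - 3*u + 9: c ≥ u - 21 → (¬(v ≥ 6 ↔ v ≥ 8))
Before v := c + 4: c ≥ u - 21 → (¬(c ≥ 2 ↔ c ≥ 4))
The weakest precondition is c ≥ u - 21 → (¬(c ≥ 2 ↔ c ≥ 4)).
Check whether (c ≥ -21 → (¬(c ≥ 2 ↔ c ≥ 4))) ∧ u = -3 implies it.
Countermodel: at the initial state c = -24, u = -3, the precondition holds but the weakest precondition fails.
Answer: invalid


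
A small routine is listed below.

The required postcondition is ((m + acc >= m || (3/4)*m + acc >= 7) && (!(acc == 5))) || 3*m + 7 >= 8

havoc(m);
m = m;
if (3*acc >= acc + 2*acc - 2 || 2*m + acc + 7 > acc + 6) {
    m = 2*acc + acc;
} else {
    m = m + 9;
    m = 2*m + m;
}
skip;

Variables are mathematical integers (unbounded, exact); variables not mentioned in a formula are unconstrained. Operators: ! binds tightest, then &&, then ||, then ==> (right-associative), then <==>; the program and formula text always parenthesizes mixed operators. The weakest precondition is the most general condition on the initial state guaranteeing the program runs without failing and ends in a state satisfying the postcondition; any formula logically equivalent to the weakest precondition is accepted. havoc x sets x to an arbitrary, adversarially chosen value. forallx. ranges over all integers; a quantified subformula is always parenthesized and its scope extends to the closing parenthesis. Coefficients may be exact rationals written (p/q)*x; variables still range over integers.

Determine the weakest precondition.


Working backward. After the program, the postcondition ((m + acc >= m || (3/4)*m + acc >= 7) && (!(acc == 5))) || 3*m + 7 >= 8 must hold; in canonical form it is ((acc >= 0 || acc + (3/4)*m >= 7) && (!(acc == 5))) || 3*m >= 1.
Before skip: ((acc >= 0 || acc + (3/4)*m >= 7) && (!(acc == 5))) || 3*m >= 1
Then branch requires ((acc >= 0 || (13/4)*acc >= 7) && (!(acc == 5))) || 9*acc >= 1; else branch requires ((acc >= 0 || acc + (9/4)*m >= -53/4) && (!(acc == 5))) || 9*m >= -80.
Before the if: ((acc >= 0 || (13/4)*acc >= 7) && (!(acc == 5))) || 9*acc >= 1
Before m := m: ((acc >= 0 || (13/4)*acc >= 7) && (!(acc == 5))) || 9*acc >= 1
Before havoc m: ((acc >= 0 || (13/4)*acc >= 7) && (!(acc == 5))) || 9*acc >= 1
Answer: WP = ((acc >= 0 || (13/4)*acc >= 7) && (!(acc == 5))) || 9*acc >= 1


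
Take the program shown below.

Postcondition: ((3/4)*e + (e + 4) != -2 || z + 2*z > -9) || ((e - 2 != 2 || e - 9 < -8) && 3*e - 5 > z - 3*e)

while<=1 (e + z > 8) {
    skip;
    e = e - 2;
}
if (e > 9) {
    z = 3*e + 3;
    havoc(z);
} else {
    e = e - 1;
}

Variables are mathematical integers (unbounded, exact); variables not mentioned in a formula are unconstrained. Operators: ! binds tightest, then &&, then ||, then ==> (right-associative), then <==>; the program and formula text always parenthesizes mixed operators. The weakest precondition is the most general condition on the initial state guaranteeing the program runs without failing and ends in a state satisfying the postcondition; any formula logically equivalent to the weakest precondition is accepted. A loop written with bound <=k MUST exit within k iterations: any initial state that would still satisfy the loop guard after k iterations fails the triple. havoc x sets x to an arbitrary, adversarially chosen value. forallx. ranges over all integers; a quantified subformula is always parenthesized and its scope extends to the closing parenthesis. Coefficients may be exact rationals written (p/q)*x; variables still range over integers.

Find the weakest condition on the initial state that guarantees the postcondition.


Working backward. After the program, the postcondition ((3/4)*e + (e + 4) != -2 || z + 2*z > -9) || ((e - 2 != 2 || e - 9 < -8) && 3*e - 5 > z - 3*e) must hold; in canonical form it is (7/4)*e != -6 || 3*z > -9 || ((e != 4 || e < 1) && 6*e > z + 5).
Then branch requires forall z_1. ((7/4)*e != -6 || 3*z_1 > -9 || ((e != 4 || e < 1) && 6*e > z_1 + 5)); else branch requires (7/4)*e != -17/4 || 3*z > -9 || ((e != 5 || e < 2) && 6*e > z + 11).
Before the if: (e > 9 ==> (forall z_1. ((7/4)*e != -6 || 3*z_1 > -9 || ((e != 4 || e < 1) && 6*e > z_1 + 5)))) && ((!(e > 9)) ==> ((7/4)*e != -17/4 || 3*z > -9 || ((e != 5 || e < 2) && 6*e > z + 11)))
Before the loop (bound <=1), unroll the exhaustion recursion (WP_0 = exit-now case; WP_j = one more guarded iteration, up to j = 1):
  WP_0: (!(e + z > 8)) && (e > 9 ==> (forall z_1. ((7/4)*e != -6 || 3*z_1 > -9 || ((e != 4 || e < 1) && 6*e > z_1 + 5)))) && ((!(e > 9)) ==> ((7/4)*e != -17/4 || 3*z > -9 || ((e != 5 || e < 2) && 6*e > z + 11)))
  WP_1: (e + z > 8 ==> ((!(e + z > 10)) && (e > 11 ==> (forall z_1. ((7/4)*e != -5/2 || 3*z_1 > -9 || ((e != 6 || e < 3) && 6*e > z_1 + 17)))) && ((!(e > 11)) ==> ((7/4)*e != -3/4 || 3*z > -9 || ((e != 7 || e < 4) && 6*e > z + 23))))) && ((!(e + z > 8)) ==> ((e > 9 ==> (forall z_1. ((7/4)*e != -6 || 3*z_1 > -9 || ((e != 4 || e < 1) && 6*e > z_1 + 5)))) && ((!(e > 9)) ==> ((7/4)*e != -17/4 || 3*z > -9 || ((e != 5 || e < 2) && 6*e > z + 11)))))
So before the loop: (e + z > 8 ==> ((!(e + z > 10)) && (e > 11 ==> (forall z_1. ((7/4)*e != -5/2 || 3*z_1 > -9 || ((e != 6 || e < 3) && 6*e > z_1 + 17)))) && ((!(e > 11)) ==> ((7/4)*e != -3/4 || 3*z > -9 || ((e != 7 || e < 4) && 6*e > z + 23))))) && ((!(e + z > 8)) ==> ((e > 9 ==> (forall z_1. ((7/4)*e != -6 || 3*z_1 > -9 || ((e != 4 || e < 1) && 6*e > z_1 + 5)))) && ((!(e > 9)) ==> ((7/4)*e != -17/4 || 3*z > -9 || ((e != 5 || e < 2) && 6*e > z + 11)))))
Answer: WP = (e + z > 8 ==> ((!(e + z > 10)) && (e > 11 ==> (forall z_1. ((7/4)*e != -5/2 || 3*z_1 > -9 || ((e != 6 || e < 3) && 6*e > z_1 + 17)))) && ((!(e > 11)) ==> ((7/4)*e != -3/4 || 3*z > -9 || ((e != 7 || e < 4) && 6*e > z + 23))))) && ((!(e + z > 8)) ==> ((e > 9 ==> (forall z_1. ((7/4)*e != -6 || 3*z_1 > -9 || ((e != 4 || e < 1) && 6*e > z_1 + 5)))) && ((!(e > 9)) ==> ((7/4)*e != -17/4 || 3*z > -9 || ((e != 5 || e < 2) && 6*e > z + 11)))))


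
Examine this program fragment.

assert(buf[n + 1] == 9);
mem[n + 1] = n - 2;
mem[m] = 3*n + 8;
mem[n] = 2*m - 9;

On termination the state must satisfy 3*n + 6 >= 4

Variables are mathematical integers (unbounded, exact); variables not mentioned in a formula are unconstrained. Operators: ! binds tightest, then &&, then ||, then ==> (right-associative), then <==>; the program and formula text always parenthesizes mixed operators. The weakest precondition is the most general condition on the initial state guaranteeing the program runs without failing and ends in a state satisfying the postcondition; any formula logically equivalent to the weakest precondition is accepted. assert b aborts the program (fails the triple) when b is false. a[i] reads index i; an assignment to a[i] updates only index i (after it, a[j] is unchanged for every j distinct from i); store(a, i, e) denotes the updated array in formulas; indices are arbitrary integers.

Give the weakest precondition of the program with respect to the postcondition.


Working backward. After the program, the postcondition 3*n + 6 >= 4 must hold; in canonical form it is 3*n >= -2.
Before mem[n] := 2*m - 9: 3*n >= -2
Before mem[m] := 3*n + 8: 3*n >= -2
Before mem[n + 1] := n - 2: 3*n >= -2
Before assert buf[n + 1] == 9: buf[n + 1] == 9 && 3*n >= -2
Answer: WP = buf[n + 1] == 9 && 3*n >= -2


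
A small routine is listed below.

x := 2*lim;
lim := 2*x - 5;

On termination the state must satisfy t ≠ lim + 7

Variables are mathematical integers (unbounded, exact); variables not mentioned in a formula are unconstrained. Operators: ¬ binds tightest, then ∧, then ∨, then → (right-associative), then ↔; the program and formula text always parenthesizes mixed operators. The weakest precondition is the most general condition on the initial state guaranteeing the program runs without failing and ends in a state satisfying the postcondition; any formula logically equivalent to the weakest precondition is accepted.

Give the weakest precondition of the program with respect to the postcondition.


Working backward. After the program, t ≠ lim + 7 must hold.
Before lim := 2*x - 5: t ≠ 2*x + 2
Before x := 2*lim: t ≠ 4*lim + 2
Answer: WP = t ≠ 4*lim + 2


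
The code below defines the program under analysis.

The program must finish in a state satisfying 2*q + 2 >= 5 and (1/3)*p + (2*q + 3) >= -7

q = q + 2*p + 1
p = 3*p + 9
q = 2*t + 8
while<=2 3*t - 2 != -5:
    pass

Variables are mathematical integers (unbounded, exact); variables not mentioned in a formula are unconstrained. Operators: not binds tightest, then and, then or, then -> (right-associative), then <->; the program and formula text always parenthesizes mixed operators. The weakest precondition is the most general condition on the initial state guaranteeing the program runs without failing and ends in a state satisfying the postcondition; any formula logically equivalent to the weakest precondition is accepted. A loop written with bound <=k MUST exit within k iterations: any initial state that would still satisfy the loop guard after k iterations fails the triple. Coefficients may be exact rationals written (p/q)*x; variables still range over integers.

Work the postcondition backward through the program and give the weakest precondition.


Working backward. After the program, the postcondition 2*q + 2 >= 5 and (1/3)*p + (2*q + 3) >= -7 must hold; in canonical form it is 2*q >= 3 and (1/3)*p + 2*q >= -10.
Before the loop (bound <=2), unroll the exhaustion recursion (WP_0 = exit-now case; WP_j = one more guarded iteration, up to j = 2):
  WP_0: (not (3*t != -3)) and 2*q >= 3 and (1/3)*p + 2*q >= -10
  WP_1: (3*t != -3 -> ((not (3*t != -3)) and 2*q >= 3 and (1/3)*p + 2*q >= -10)) and ((not (3*t != -3)) -> (2*q >= 3 and (1/3)*p + 2*q >= -10))
  WP_2: (3*t != -3 -> ((3*t != -3 -> ((not (3*t != -3)) and 2*q >= 3 and (1/3)*p + 2*q >= -10)) and ((not (3*t != -3)) -> (2*q >= 3 and (1/3)*p + 2*q >= -10)))) and ((not (3*t != -3)) -> (2*q >= 3 and (1/3)*p + 2*q >= -10))
So before the loop: (3*t != -3 -> ((3*t != -3 -> ((not (3*t != -3)) and 2*q >= 3 and (1/3)*p + 2*q >= -10)) and ((not (3*t != -3)) -> (2*q >= 3 and (1/3)*p + 2*q >= -10)))) and ((not (3*t != -3)) -> (2*q >= 3 and (1/3)*p + 2*q >= -10))
Before q := 2*t + 8: (3*t != -3 -> ((3*t != -3 -> ((not (3*t != -3)) and 4*t >= -13 and (1/3)*p + 4*t >= -26)) and ((not (3*t != -3)) -> (4*t >= -13 and (1/3)*p + 4*t >= -26)))) and ((not (3*t != -3)) -> (4*t >= -13 and (1/3)*p + 4*t >= -26))
Before p := 3*p + 9: (3*t != -3 -> ((3*t != -3 -> ((not (3*t != -3)) and 4*t >= -13 and p + 4*t >= -29)) and ((not (3*t != -3)) -> (4*t >= -13 and p + 4*t >= -29)))) and ((not (3*t != -3)) -> (4*t >= -13 and p + 4*t >= -29))
Before q := q + 2*p + 1: (3*t != -3 -> ((3*t != -3 -> ((not (3*t != -3)) and 4*t >= -13 and p + 4*t >= -29)) and ((not (3*t != -3)) -> (4*t >= -13 and p + 4*t >= -29)))) and ((not (3*t != -3)) -> (4*t >= -13 and p + 4*t >= -29))
Answer: WP = (3*t != -3 -> ((3*t != -3 -> ((not (3*t != -3)) and 4*t >= -13 and p + 4*t >= -29)) and ((not (3*t != -3)) -> (4*t >= -13 and p + 4*t >= -29)))) and ((not (3*t != -3)) -> (4*t >= -13 and p + 4*t >= -29))


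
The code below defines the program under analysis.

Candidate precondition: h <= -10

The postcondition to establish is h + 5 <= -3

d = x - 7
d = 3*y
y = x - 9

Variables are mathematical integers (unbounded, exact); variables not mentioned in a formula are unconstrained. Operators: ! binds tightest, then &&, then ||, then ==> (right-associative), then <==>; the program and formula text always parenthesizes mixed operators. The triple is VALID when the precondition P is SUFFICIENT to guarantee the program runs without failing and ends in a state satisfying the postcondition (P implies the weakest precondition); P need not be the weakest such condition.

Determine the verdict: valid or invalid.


Working backward. After the program, the postcondition h + 5 <= -3 must hold; in canonical form it is h <= -8.
Before y := x - 9: h <= -8
Before d := 3*y: h <= -8
Before d := x - 7: h <= -8
The weakest precondition is h <= -8.
Check whether h <= -10 implies it.
Every state satisfying the precondition satisfies the weakest precondition: the implication holds.
Answer: valid


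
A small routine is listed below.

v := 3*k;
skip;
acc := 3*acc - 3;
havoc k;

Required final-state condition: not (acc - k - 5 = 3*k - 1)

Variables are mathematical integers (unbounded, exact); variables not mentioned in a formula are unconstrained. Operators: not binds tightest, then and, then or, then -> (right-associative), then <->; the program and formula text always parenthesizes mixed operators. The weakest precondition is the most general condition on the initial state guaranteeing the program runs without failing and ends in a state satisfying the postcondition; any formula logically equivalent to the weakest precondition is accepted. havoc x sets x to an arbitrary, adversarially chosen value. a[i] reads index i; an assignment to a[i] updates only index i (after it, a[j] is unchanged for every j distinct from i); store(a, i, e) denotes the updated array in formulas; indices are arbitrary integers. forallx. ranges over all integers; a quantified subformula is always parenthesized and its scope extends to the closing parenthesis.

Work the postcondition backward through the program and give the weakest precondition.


Working backward. After the program, the postcondition not (acc - k - 5 = 3*k - 1) must hold; in canonical form it is not (acc = 4*k + 4).
Before havoc k: forall k_1. (not (acc = 4*k_1 + 4))
Before acc := 3*acc - 3: forall k_1. (not (3*acc = 4*k_1 + 7))
Before skip: forall k_1. (not (3*acc = 4*k_1 + 7))
Before v := 3*k: forall k_1. (not (3*acc = 4*k_1 + 7))
Answer: WP = forall k_1. (not (3*acc = 4*k_1 + 7))


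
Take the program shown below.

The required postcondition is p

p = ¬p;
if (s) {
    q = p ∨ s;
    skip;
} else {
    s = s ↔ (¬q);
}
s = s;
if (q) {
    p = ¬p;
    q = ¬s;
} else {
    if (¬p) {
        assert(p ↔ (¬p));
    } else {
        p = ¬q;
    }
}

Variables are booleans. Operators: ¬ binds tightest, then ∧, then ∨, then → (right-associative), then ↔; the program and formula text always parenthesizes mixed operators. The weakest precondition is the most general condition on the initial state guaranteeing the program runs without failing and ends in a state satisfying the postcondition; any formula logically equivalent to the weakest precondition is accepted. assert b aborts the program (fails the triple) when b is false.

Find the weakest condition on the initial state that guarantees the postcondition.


Working backward. After the program, p must hold.
Then branch requires ¬p; else branch requires ((¬p) → ((p ↔ (¬p)) ∧ p)) ∧ (p → (¬q)).
Before the if: (q → (¬p)) ∧ ((¬q) → (((¬p) → ((p ↔ (¬p)) ∧ p)) ∧ (p → (¬q))))
Before s := s: (q → (¬p)) ∧ ((¬q) → (((¬p) → ((p ↔ (¬p)) ∧ p)) ∧ (p → (¬q))))
Then branch requires ((p ∨ s) → (¬p)) ∧ ((¬(p ∨ s)) → (((¬p) → ((p ↔ (¬p)) ∧ p)) ∧ (p → (¬(p ∨ s))))); else branch requires (q → (¬p)) ∧ ((¬q) → (((¬p) → ((p ↔ (¬p)) ∧ p)) ∧ (p → (¬q)))).
Before the if: (s → (((p ∨ s) → (¬p)) ∧ ((¬(p ∨ s)) → (((¬p) → ((p ↔ (¬p)) ∧ p)) ∧ (p → (¬(p ∨ s))))))) ∧ ((¬s) → ((q → (¬p)) ∧ ((¬q) → (((¬p) → ((p ↔ (¬p)) ∧ p)) ∧ (p → (¬q))))))
Before p := ¬p: (s → ((((¬p) ∨ s) → p) ∧ ((¬((¬p) ∨ s)) → ((p → (((¬p) ↔ p) ∧ (¬p))) ∧ ((¬p) → (¬((¬p) ∨ s))))))) ∧ ((¬s) → ((q → p) ∧ ((¬q) → ((p → (((¬p) ↔ p) ∧ (¬p))) ∧ ((¬p) → (¬q))))))
Answer: WP = (s → ((((¬p) ∨ s) → p) ∧ ((¬((¬p) ∨ s)) → ((p → (((¬p) ↔ p) ∧ (¬p))) ∧ ((¬p) → (¬((¬p) ∨ s))))))) ∧ ((¬s) → ((q → p) ∧ ((¬q) → ((p → (((¬p) ↔ p) ∧ (¬p))) ∧ ((¬p) → (¬q))))))


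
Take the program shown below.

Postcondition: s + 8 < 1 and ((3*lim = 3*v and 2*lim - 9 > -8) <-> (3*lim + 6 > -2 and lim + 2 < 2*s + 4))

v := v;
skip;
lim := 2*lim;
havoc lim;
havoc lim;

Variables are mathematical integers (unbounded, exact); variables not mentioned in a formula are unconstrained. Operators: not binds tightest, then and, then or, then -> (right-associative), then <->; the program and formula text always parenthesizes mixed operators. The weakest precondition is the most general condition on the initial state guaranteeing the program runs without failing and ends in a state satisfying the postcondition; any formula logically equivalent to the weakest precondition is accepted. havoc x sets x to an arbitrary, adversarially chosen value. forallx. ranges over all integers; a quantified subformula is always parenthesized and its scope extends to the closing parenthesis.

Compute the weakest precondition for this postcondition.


Working backward. After the program, the postcondition s + 8 < 1 and ((3*lim = 3*v and 2*lim - 9 > -8) <-> (3*lim + 6 > -2 and lim + 2 < 2*s + 4)) must hold; in canonical form it is s < -7 and ((3*lim = 3*v and 2*lim > 1) <-> (3*lim > -8 and lim < 2*s + 2)).
Before havoc lim: forall lim_1. (s < -7 and ((3*lim_1 = 3*v and 2*lim_1 > 1) <-> (3*lim_1 > -8 and lim_1 < 2*s + 2)))
Before havoc lim: forall lim_1. (s < -7 and ((3*lim_1 = 3*v and 2*lim_1 > 1) <-> (3*lim_1 > -8 and lim_1 < 2*s + 2)))
Before lim := 2*lim: forall lim_1. (s < -7 and ((3*lim_1 = 3*v and 2*lim_1 > 1) <-> (3*lim_1 > -8 and lim_1 < 2*s + 2)))
Before skip: forall lim_1. (s < -7 and ((3*lim_1 = 3*v and 2*lim_1 > 1) <-> (3*lim_1 > -8 and lim_1 < 2*s + 2)))
Before v := v: forall lim_1. (s < -7 and ((3*lim_1 = 3*v and 2*lim_1 > 1) <-> (3*lim_1 > -8 and lim_1 < 2*s + 2)))
Answer: WP = forall lim_1. (s < -7 and ((3*lim_1 = 3*v and 2*lim_1 > 1) <-> (3*lim_1 > -8 and lim_1 < 2*s + 2)))


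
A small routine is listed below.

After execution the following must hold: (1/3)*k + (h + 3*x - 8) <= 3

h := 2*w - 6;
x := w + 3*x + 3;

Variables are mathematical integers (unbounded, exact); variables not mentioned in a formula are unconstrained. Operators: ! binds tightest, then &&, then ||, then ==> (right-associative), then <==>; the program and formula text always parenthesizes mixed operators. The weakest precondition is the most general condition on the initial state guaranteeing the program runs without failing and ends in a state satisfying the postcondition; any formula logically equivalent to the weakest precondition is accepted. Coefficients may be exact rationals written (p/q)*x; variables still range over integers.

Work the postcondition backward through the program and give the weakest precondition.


Working backward. After the program, the postcondition (1/3)*k + (h + 3*x - 8) <= 3 must hold; in canonical form it is h + (1/3)*k + 3*x <= 11.
Before x := w + 3*x + 3: h + (1/3)*k + 3*w + 9*x <= 2
Before h := 2*w - 6: (1/3)*k + 5*w + 9*x <= 8
Answer: WP = (1/3)*k + 5*w + 9*x <= 8


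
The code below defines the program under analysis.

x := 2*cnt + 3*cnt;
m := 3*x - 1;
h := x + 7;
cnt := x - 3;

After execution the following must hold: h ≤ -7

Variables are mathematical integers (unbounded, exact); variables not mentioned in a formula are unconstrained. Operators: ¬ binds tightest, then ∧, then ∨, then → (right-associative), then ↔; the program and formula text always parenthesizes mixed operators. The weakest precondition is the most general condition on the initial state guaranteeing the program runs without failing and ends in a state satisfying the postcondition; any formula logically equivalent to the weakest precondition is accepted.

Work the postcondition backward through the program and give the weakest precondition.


Working backward. After the program, h ≤ -7 must hold.
Before cnt := x - 3: h ≤ -7
Before h := x + 7: x ≤ -14
Before m := 3*x - 1: x ≤ -14
Before x := 2*cnt + 3*cnt: 5*cnt ≤ -14
Answer: WP = 5*cnt ≤ -14


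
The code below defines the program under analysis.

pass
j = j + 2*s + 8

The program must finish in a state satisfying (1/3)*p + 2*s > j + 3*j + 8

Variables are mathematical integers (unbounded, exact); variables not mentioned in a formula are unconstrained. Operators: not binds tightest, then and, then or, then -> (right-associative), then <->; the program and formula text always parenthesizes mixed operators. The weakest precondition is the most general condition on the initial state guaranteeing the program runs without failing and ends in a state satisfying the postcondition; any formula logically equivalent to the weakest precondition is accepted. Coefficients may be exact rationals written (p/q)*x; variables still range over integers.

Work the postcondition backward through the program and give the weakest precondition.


Working backward. After the program, the postcondition (1/3)*p + 2*s > j + 3*j + 8 must hold; in canonical form it is (1/3)*p + 2*s > 4*j + 8.
Before j := j + 2*s + 8: (1/3)*p > 4*j + 6*s + 40
Before skip: (1/3)*p > 4*j + 6*s + 40
Answer: WP = (1/3)*p > 4*j + 6*s + 40


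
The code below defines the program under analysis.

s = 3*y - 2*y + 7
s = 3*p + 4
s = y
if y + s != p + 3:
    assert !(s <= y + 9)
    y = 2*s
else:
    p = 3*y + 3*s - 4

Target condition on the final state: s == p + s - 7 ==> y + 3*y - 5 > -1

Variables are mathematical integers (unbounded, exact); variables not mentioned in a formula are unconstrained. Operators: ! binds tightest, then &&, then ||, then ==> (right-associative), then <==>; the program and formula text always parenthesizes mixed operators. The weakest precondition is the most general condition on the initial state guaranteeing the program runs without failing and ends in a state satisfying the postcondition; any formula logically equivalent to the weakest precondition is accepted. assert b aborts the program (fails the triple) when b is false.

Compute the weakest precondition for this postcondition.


Working backward. After the program, the postcondition s == p + s - 7 ==> y + 3*y - 5 > -1 must hold; in canonical form it is p == 7 ==> 4*y > 4.
Then branch requires (!(s <= y + 9)) && (p == 7 ==> 8*s > 4); else branch requires 3*s + 3*y == 11 ==> 4*y > 4.
Before the if: (s + y != p + 3 ==> ((!(s <= y + 9)) && (p == 7 ==> 8*s > 4))) && ((!(s + y != p + 3)) ==> (3*s + 3*y == 11 ==> 4*y > 4))
Before s := y: (!(2*y != p + 3)) && ((!(2*y != p + 3)) ==> (6*y == 11 ==> 4*y > 4))
Before s := 3*p + 4: (!(2*y != p + 3)) && ((!(2*y != p + 3)) ==> (6*y == 11 ==> 4*y > 4))
Before s := 3*y - 2*y + 7: (!(2*y != p + 3)) && ((!(2*y != p + 3)) ==> (6*y == 11 ==> 4*y > 4))
Answer: WP = (!(2*y != p + 3)) && ((!(2*y != p + 3)) ==> (6*y == 11 ==> 4*y > 4))


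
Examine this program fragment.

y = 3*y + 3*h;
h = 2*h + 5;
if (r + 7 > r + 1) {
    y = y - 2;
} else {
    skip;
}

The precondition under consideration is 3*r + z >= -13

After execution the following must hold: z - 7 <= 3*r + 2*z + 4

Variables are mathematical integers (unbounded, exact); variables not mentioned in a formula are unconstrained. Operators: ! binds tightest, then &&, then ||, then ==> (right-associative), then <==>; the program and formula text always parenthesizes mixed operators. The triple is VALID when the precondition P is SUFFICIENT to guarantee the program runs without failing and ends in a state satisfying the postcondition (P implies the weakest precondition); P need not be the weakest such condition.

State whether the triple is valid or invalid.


Working backward. After the program, the postcondition z - 7 <= 3*r + 2*z + 4 must hold; in canonical form it is 3*r + z >= -11.
Then branch requires 3*r + z >= -11; else branch requires 3*r + z >= -11.
Before the if: 3*r + z >= -11
Before h := 2*h + 5: 3*r + z >= -11
Before y := 3*y + 3*h: 3*r + z >= -11
The weakest precondition is 3*r + z >= -11.
Check whether 3*r + z >= -13 implies it.
Countermodel: at the initial state r = 0, z = -13, the precondition holds but the weakest precondition fails.
Answer: invalid


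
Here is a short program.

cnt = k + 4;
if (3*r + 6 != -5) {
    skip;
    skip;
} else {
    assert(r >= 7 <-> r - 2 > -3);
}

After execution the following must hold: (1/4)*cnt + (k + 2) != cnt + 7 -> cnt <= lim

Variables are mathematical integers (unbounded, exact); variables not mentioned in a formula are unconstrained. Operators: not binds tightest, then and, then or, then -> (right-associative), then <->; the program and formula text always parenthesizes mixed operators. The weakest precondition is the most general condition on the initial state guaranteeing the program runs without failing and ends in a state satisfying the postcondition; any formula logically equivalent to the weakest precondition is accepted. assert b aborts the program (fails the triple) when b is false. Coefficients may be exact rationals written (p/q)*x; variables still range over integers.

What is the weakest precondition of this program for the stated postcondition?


Working backward. After the program, the postcondition (1/4)*cnt + (k + 2) != cnt + 7 -> cnt <= lim must hold; in canonical form it is k != (3/4)*cnt + 5 -> cnt <= lim.
Then branch requires k != (3/4)*cnt + 5 -> cnt <= lim; else branch requires (r >= 7 <-> r > -1) and (k != (3/4)*cnt + 5 -> cnt <= lim).
Before the if: (3*r != -11 -> (k != (3/4)*cnt + 5 -> cnt <= lim)) and ((not (3*r != -11)) -> ((r >= 7 <-> r > -1) and (k != (3/4)*cnt + 5 -> cnt <= lim)))
Before cnt := k + 4: (3*r != -11 -> ((1/4)*k != 8 -> k <= lim - 4)) and ((not (3*r != -11)) -> ((r >= 7 <-> r > -1) and ((1/4)*k != 8 -> k <= lim - 4)))
Answer: WP = (3*r != -11 -> ((1/4)*k != 8 -> k <= lim - 4)) and ((not (3*r != -11)) -> ((r >= 7 <-> r > -1) and ((1/4)*k != 8 -> k <= lim - 4)))


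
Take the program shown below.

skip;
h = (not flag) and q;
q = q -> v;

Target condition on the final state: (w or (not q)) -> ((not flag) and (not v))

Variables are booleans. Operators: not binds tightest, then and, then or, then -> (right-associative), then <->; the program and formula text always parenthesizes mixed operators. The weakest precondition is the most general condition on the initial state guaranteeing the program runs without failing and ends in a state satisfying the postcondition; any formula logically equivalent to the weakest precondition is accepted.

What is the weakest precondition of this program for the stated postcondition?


Working backward. After the program, (w or (not q)) -> ((not flag) and (not v)) must hold.
Before q := q -> v: (w or (not (q -> v))) -> ((not flag) and (not v))
Before h := (not flag) and q: (w or (not (q -> v))) -> ((not flag) and (not v))
Before skip: (w or (not (q -> v))) -> ((not flag) and (not v))
Answer: WP = (w or (not (q -> v))) -> ((not flag) and (not v))


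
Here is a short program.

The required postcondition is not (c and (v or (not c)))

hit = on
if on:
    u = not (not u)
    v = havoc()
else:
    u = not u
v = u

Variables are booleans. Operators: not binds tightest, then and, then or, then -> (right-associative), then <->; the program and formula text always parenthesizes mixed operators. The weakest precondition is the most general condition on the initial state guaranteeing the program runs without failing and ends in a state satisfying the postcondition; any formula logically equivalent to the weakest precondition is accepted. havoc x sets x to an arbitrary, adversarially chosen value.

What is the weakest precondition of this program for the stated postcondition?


Working backward. After the program, not (c and (v or (not c))) must hold.
Before v := u: not (c and (u or (not c)))
Then branch requires not (c and (u or (not c))); else branch requires not (c and ((not u) or (not c))).
Before the if: (on -> (not (c and (u or (not c))))) and ((not on) -> (not (c and ((not u) or (not c)))))
Before hit := on: (on -> (not (c and (u or (not c))))) and ((not on) -> (not (c and ((not u) or (not c)))))
Answer: WP = (on -> (not (c and (u or (not c))))) and ((not on) -> (not (c and ((not u) or (not c)))))


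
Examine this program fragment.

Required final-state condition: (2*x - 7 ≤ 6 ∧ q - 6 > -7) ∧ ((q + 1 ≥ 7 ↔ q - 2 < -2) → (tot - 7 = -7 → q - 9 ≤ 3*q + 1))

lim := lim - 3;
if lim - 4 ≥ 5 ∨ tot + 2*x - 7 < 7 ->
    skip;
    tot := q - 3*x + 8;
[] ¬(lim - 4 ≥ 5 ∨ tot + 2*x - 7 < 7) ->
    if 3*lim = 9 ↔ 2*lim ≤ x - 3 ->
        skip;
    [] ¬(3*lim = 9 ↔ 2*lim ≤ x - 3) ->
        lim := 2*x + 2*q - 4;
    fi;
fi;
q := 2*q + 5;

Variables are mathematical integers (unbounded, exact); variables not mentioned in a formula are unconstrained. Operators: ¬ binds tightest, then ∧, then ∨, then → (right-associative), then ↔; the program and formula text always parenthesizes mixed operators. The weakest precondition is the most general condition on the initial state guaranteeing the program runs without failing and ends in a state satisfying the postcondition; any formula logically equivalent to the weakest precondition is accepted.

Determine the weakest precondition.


Working backward. After the program, the postcondition (2*x - 7 ≤ 6 ∧ q - 6 > -7) ∧ ((q + 1 ≥ 7 ↔ q - 2 < -2) → (tot - 7 = -7 → q - 9 ≤ 3*q + 1)) must hold; in canonical form it is 2*x ≤ 13 ∧ q > -1 ∧ ((q ≥ 6 ↔ q < 0) → (tot = 0 → 2*q ≥ -10)).
Before q := 2*q + 5: 2*x ≤ 13 ∧ 2*q > -6 ∧ ((2*q ≥ 1 ↔ 2*q < -5) → (tot = 0 → 4*q ≥ -20))
Then branch requires 2*x ≤ 13 ∧ 2*q > -6 ∧ ((2*q ≥ 1 ↔ 2*q < -5) → (q = 3*x - 8 → 4*q ≥ -20)); else branch requires ((3*lim = 9 ↔ 2*lim ≤ x - 3) → (2*x ≤ 13 ∧ 2*q > -6 ∧ ((2*q ≥ 1 ↔ 2*q < -5) → (tot = 0 → 4*q ≥ -20)))) ∧ ((¬(3*lim = 9 ↔ 2*lim ≤ x - 3)) → (2*x ≤ 13 ∧ 2*q > -6 ∧ ((2*q ≥ 1 ↔ 2*q < -5) → (tot = 0 → 4*q ≥ -20)))).
Before the if: ((lim ≥ 9 ∨ tot + 2*x < 14) → (2*x ≤ 13 ∧ 2*q > -6 ∧ ((2*q ≥ 1 ↔ 2*q < -5) → (q = 3*x - 8 → 4*q ≥ -20)))) ∧ ((¬(lim ≥ 9 ∨ tot + 2*x < 14)) → (((3*lim = 9 ↔ 2*lim ≤ x - 3) → (2*x ≤ 13 ∧ 2*q > -6 ∧ ((2*q ≥ 1 ↔ 2*q < -5) → (tot = 0 → 4*q ≥ -20)))) ∧ ((¬(3*lim = 9 ↔ 2*lim ≤ x - 3)) → (2*x ≤ 13 ∧ 2*q > -6 ∧ ((2*q ≥ 1 ↔ 2*q < -5) → (tot = 0 → 4*q ≥ -20))))))
Before lim := lim - 3: ((lim ≥ 12 ∨ tot + 2*x < 14) → (2*x ≤ 13 ∧ 2*q > -6 ∧ ((2*q ≥ 1 ↔ 2*q < -5) → (q = 3*x - 8 → 4*q ≥ -20)))) ∧ ((¬(lim ≥ 12 ∨ tot + 2*x < 14)) → (((3*lim = 18 ↔ 2*lim ≤ x + 3) → (2*x ≤ 13 ∧ 2*q > -6 ∧ ((2*q ≥ 1 ↔ 2*q < -5) → (tot = 0 → 4*q ≥ -20)))) ∧ ((¬(3*lim = 18 ↔ 2*lim ≤ x + 3)) → (2*x ≤ 13 ∧ 2*q > -6 ∧ ((2*q ≥ 1 ↔ 2*q < -5) → (tot = 0 → 4*q ≥ -20))))))
Answer: WP = ((lim ≥ 12 ∨ tot + 2*x < 14) → (2*x ≤ 13 ∧ 2*q > -6 ∧ ((2*q ≥ 1 ↔ 2*q < -5) → (q = 3*x - 8 → 4*q ≥ -20)))) ∧ ((¬(lim ≥ 12 ∨ tot + 2*x < 14)) → (((3*lim = 18 ↔ 2*lim ≤ x + 3) → (2*x ≤ 13 ∧ 2*q > -6 ∧ ((2*q ≥ 1 ↔ 2*q < -5) → (tot = 0 → 4*q ≥ -20)))) ∧ ((¬(3*lim = 18 ↔ 2*lim ≤ x + 3)) → (2*x ≤ 13 ∧ 2*q > -6 ∧ ((2*q ≥ 1 ↔ 2*q < -5) → (tot = 0 → 4*q ≥ -20))))))
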